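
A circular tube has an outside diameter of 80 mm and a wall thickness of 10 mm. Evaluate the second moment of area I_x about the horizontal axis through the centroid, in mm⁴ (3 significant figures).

Split into non-overlapping primitives; take the origin at the lower-left of the bounding box.
Outer circle: ⌀80, A = 5026.5 mm², y = 40 mm, Ī = 2 010 619 mm⁴.
Bore (subtracted): ⌀60, A = 2827.4 mm², y = 40 mm, Ī = 636 173 mm⁴.
By symmetry the centroid is at mid-height, ȳ = 40 mm.
All pieces are centred on the horizontal axis through the centroid, so I = ΣĪ (holes subtracted) = 1 374 447 mm⁴.

I_x ≈ 1.37 × 10⁶ mm⁴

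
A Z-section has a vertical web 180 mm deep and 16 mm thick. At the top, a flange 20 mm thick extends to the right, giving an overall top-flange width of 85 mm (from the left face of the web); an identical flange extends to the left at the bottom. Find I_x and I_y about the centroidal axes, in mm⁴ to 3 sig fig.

Break the section into simple shapes (no overlaps), measuring from the bottom-left corner of the bounding box.
Web: 16 × 180, A = 2 880 mm², y = 90 mm, Ī = 7 776 000 mm⁴.
Top flange (beyond web): 69 × 20, A = 1 380 mm², y = 170 mm, Ī = 46 000 mm⁴.
Bottom flange (beyond web): 69 × 20, A = 1 380 mm², y = 10 mm, Ī = 46 000 mm⁴.
Centroid: ȳ = ΣA·y / ΣA = 90 mm.
Transfer each piece to the centroidal x-axis using Ī + A·d² with d = y − 90:
  web: d = 0 mm → contributes +7 776 000 mm⁴
  top flange (beyond web): d = 80 mm → contributes +8 878 000 mm⁴
  bottom flange (beyond web): d = -80 mm → contributes +8 878 000 mm⁴
Total I = 25 532 000 mm⁴.
For the y-axis: x̄ = 77 mm.
Repeating about the centroidal y-axis gives I_y = 6 141 720 mm⁴.

I_x ≈ 2.55 × 10⁷ mm⁴, I_y ≈ 6.14 × 10⁶ mm⁴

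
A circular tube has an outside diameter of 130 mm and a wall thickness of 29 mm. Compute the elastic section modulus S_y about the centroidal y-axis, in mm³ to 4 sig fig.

S_y ≈ 1.954 × 10⁵ mm³

Decompose the section into non-overlapping parts with the origin at the bottom-left of its bounding rectangle.
Outer circle: ⌀130, A = 13273.2 mm², x = 65 mm, Ī = 14 019 848 mm⁴.
Bore (subtracted): ⌀72, A = 4071.5 mm², x = 65 mm, Ī = 1 319 167 mm⁴.
By symmetry the centroid is at mid-width, x̄ = 65 mm.
All pieces are centred on the centroidal y-axis, so I = ΣĪ (holes subtracted) = 12 700 681 mm⁴.
Extreme fibre distance c = 65 mm; S = I/c = 195 395 mm³.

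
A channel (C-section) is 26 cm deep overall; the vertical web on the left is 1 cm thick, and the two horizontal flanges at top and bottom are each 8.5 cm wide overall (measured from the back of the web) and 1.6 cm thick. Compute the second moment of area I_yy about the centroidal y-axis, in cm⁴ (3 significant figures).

I_yy ≈ 340 cm⁴

Split into non-overlapping primitives; take the origin at the lower-left of the bounding box.
Web: 1 × 26, A = 26 cm², x = 0.5 cm, Ī = 2.1667 cm⁴.
Top flange (beyond web): 7.5 × 1.6, A = 12 cm², x = 4.75 cm, Ī = 56.25 cm⁴.
Bottom flange (beyond web): 7.5 × 1.6, A = 12 cm², x = 4.75 cm, Ī = 56.25 cm⁴.
Centroid: x̄ = ΣA·x / ΣA = 2.54 cm.
Transfer each piece to the centroidal y-axis using Ī + A·d² with d = x − 2.54:
  web: d = -2.04 cm → contributes +110.37 cm⁴
  top flange (beyond web): d = 2.21 cm → contributes +114.86 cm⁴
  bottom flange (beyond web): d = 2.21 cm → contributes +114.86 cm⁴
Total I = 340.09 cm⁴.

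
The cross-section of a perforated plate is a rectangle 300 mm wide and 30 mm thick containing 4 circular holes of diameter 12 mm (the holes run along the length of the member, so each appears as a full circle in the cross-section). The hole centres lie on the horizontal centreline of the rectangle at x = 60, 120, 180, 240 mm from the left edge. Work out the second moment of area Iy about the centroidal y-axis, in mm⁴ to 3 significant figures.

Iy ≈ 6.55 × 10⁷ mm⁴

Split into non-overlapping primitives; take the origin at the lower-left of the bounding box.
Plate: 300 × 30, A = 9 000 mm², x = 150 mm, Ī = 67 500 000 mm⁴.
Hole 1 (subtracted): ⌀12, A = 113.1 mm², x = 60 mm, Ī = 1017.9 mm⁴.
Hole 2 (subtracted): ⌀12, A = 113.1 mm², x = 120 mm, Ī = 1017.9 mm⁴.
Hole 3 (subtracted): ⌀12, A = 113.1 mm², x = 180 mm, Ī = 1017.9 mm⁴.
Hole 4 (subtracted): ⌀12, A = 113.1 mm², x = 240 mm, Ī = 1017.9 mm⁴.
By symmetry the centroid is at mid-width, x̄ = 150 mm.
Transfer each piece to the centroidal y-axis using Ī + A·d² with d = x − 150:
  plate: d = 0 mm → contributes +67 500 000 mm⁴
  hole 1: d = -90 mm → contributes −917 106 mm⁴
  hole 2: d = -30 mm → contributes −102 805 mm⁴
  hole 3: d = 30 mm → contributes −102 805 mm⁴
  hole 4: d = 90 mm → contributes −917 106 mm⁴
Total I = 65 460 176 mm⁴.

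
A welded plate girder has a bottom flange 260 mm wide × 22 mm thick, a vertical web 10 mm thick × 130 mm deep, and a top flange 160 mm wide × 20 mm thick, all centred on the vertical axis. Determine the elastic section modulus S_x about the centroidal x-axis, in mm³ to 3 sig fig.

Decompose the section into non-overlapping parts with the origin at the bottom-left of its bounding rectangle.
Bottom plate: 260 × 22, A = 5 720 mm², y = 11 mm, Ī = 230 707 mm⁴.
Web plate: 10 × 130, A = 1 300 mm², y = 87 mm, Ī = 1 830 833 mm⁴.
Top plate: 160 × 20, A = 3 200 mm², y = 162 mm, Ī = 106 667 mm⁴.
Centroid: ȳ = ΣA·y / ΣA = 67.947 mm.
Transfer each piece to the centroidal x-axis using Ī + A·d² with d = y − 67.947:
  bottom plate: d = -56.947 mm → contributes +18 780 548 mm⁴
  web plate: d = 19.053 mm → contributes +2 302 747 mm⁴
  top plate: d = 94.053 mm → contributes +28 413 663 mm⁴
Total I = 49 496 958 mm⁴.
Extreme fibre distance c = 104.05 mm; S = I/c = 475 691 mm³.

S_x ≈ 4.76 × 10⁵ mm³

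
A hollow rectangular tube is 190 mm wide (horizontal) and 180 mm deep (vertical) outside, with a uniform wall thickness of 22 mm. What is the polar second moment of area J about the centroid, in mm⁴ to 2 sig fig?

J ≈ 1.3 × 10⁸ mm⁴

Break the section into simple shapes (no overlaps), measuring from the bottom-left corner of the bounding box.
Outer rectangle: 190 × 180, A = 34 200 mm², y = 90 mm, Ī = 92 340 000 mm⁴.
Inner void (subtracted): 146 × 136, A = 19 856 mm², y = 90 mm, Ī = 30 604 715 mm⁴.
By symmetry the centroid is at mid-height, ȳ = 90 mm.
All pieces are centred on the centroidal x-axis, so I = ΣĪ (holes subtracted) = 61 735 285 mm⁴.
Repeating about the centroidal y-axis gives I_y = 67 614 125 mm⁴.
Polar second moment: J = I_x + I_y = 129 349 411 mm⁴.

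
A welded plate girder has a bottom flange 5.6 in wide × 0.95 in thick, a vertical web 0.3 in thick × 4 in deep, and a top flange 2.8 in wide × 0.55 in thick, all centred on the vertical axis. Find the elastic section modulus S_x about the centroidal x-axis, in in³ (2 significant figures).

S_x ≈ 8.3 in³

Treat the section as a set of non-overlapping primitives; coordinates are from the bounding-box lower-left.
Bottom plate: 5.6 × 0.95, A = 5.32 in², y = 0.475 in, Ī = 0.4001 in⁴.
Web plate: 0.3 × 4, A = 1.2 in², y = 2.95 in, Ī = 1.6 in⁴.
Top plate: 2.8 × 0.55, A = 1.54 in², y = 5.225 in, Ī = 0.03882 in⁴.
Centroid: ȳ = ΣA·y / ΣA = 1.751 in.
Transfer each piece to the centroidal x-axis using Ī + A·d² with d = y − 1.751:
  bottom plate: d = -1.276 in → contributes +9.063 in⁴
  web plate: d = 1.199 in → contributes +3.325 in⁴
  top plate: d = 3.474 in → contributes +18.62 in⁴
Total I = 31.01 in⁴.
Extreme fibre distance c = 3.749 in; S = I/c = 8.272 in³.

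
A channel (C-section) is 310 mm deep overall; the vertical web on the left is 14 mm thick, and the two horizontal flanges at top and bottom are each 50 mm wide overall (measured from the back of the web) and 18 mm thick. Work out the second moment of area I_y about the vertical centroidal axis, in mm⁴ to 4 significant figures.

Treat the section as a set of non-overlapping primitives; coordinates are from the bounding-box lower-left.
Web: 14 × 310, A = 4 340 mm², x = 7 mm, Ī = 70886.7 mm⁴.
Top flange (beyond web): 36 × 18, A = 648 mm², x = 32 mm, Ī = 69 984 mm⁴.
Bottom flange (beyond web): 36 × 18, A = 648 mm², x = 32 mm, Ī = 69 984 mm⁴.
Centroid: x̄ = ΣA·x / ΣA = 12.7488 mm.
Transfer each piece to the vertical centroidal axis using Ī + A·d² with d = x − 12.7488:
  web: d = -5.74876 mm → contributes +214 316 mm⁴
  top flange (beyond web): d = 19.2512 mm → contributes +310 139 mm⁴
  bottom flange (beyond web): d = 19.2512 mm → contributes +310 139 mm⁴
Total I = 834 595 mm⁴.

I_y ≈ 8.346 × 10⁵ mm⁴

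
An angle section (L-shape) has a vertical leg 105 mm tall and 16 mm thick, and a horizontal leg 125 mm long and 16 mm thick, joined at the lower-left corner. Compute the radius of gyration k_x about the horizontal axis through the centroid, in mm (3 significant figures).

k_x ≈ 30.9 mm

Decompose the section into non-overlapping parts with the origin at the bottom-left of its bounding rectangle.
Vertical leg: 16 × 105, A = 1 680 mm², y = 52.5 mm, Ī = 1 543 500 mm⁴.
Horizontal leg (remainder): 109 × 16, A = 1 744 mm², y = 8 mm, Ī = 37 205 mm⁴.
Centroid: ȳ = ΣA·y / ΣA = 29.834 mm.
Transfer each piece to the horizontal axis through the centroid using Ī + A·d² with d = y − 29.834:
  vertical leg: d = 22.666 mm → contributes +2 406 587 mm⁴
  horizontal leg (remainder): d = -21.834 mm → contributes +868 620 mm⁴
Total I = 3 275 207 mm⁴.
Radius of gyration: k = √(I/A) = √(3 275 207 / 3 424) = 30.928 mm.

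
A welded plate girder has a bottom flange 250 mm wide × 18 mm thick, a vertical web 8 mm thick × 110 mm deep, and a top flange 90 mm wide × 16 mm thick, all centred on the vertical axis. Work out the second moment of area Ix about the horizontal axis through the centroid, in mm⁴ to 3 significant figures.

Break the section into simple shapes (no overlaps), measuring from the bottom-left corner of the bounding box.
Bottom plate: 250 × 18, A = 4 500 mm², y = 9 mm, Ī = 121 500 mm⁴.
Web plate: 8 × 110, A = 880 mm², y = 73 mm, Ī = 887 333 mm⁴.
Top plate: 90 × 16, A = 1 440 mm², y = 136 mm, Ī = 30 720 mm⁴.
Centroid: ȳ = ΣA·y / ΣA = 44.073 mm.
Transfer each piece to the horizontal axis through the centroid using Ī + A·d² with d = y − 44.073:
  bottom plate: d = -35.073 mm → contributes +5 657 118 mm⁴
  web plate: d = 28.927 mm → contributes +1 623 676 mm⁴
  top plate: d = 91.927 mm → contributes +12 199 463 mm⁴
Total I = 19 480 257 mm⁴.

Ix ≈ 1.95 × 10⁷ mm⁴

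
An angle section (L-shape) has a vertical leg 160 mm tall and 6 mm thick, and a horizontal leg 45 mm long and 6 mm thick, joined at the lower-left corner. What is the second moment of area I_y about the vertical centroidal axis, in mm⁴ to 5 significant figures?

Break the section into simple shapes (no overlaps), measuring from the bottom-left corner of the bounding box.
Vertical leg: 6 × 160, A = 960 mm², x = 3 mm, Ī = 2 880 mm⁴.
Horizontal leg (remainder): 39 × 6, A = 234 mm², x = 25.5 mm, Ī = 29659.5 mm⁴.
Centroid: x̄ = ΣA·x / ΣA = 7.409548 mm.
Transfer each piece to the vertical centroidal axis using Ī + A·d² with d = x − 7.409548:
  vertical leg: d = -4.409548 mm → contributes +21546.35 mm⁴
  horizontal leg (remainder): d = 18.09045 mm → contributes +106239.4 mm⁴
Total I = 127785.7 mm⁴.

I_y ≈ 1.2779 × 10⁵ mm⁴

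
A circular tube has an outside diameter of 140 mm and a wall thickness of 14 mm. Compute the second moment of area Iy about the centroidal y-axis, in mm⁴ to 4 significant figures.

Split into non-overlapping primitives; take the origin at the lower-left of the bounding box.
Outer circle: ⌀140, A = 15393.8 mm², x = 70 mm, Ī = 18 857 410 mm⁴.
Bore (subtracted): ⌀112, A = 9852.03 mm², x = 70 mm, Ī = 7 723 995 mm⁴.
By symmetry the centroid is at mid-width, x̄ = 70 mm.
All pieces are centred on the centroidal y-axis, so I = ΣĪ (holes subtracted) = 11 133 415 mm⁴.

Iy ≈ 1.113 × 10⁷ mm⁴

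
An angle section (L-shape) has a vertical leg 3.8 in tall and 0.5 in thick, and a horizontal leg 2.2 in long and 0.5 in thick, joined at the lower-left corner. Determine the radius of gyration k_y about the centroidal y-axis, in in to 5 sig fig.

k_y ≈ 0.58927 in

Break the section into simple shapes (no overlaps), measuring from the bottom-left corner of the bounding box.
Vertical leg: 0.5 × 3.8, A = 1.9 in², x = 0.25 in, Ī = 0.03958333 in⁴.
Horizontal leg (remainder): 1.7 × 0.5, A = 0.85 in², x = 1.35 in, Ī = 0.2047083 in⁴.
Centroid: x̄ = ΣA·x / ΣA = 0.59 in.
Transfer each piece to the centroidal y-axis using Ī + A·d² with d = x − 0.59:
  vertical leg: d = -0.34 in → contributes +0.2592233 in⁴
  horizontal leg (remainder): d = 0.76 in → contributes +0.6956683 in⁴
Total I = 0.9548917 in⁴.
Radius of gyration: k = √(I/A) = √(0.9548917 / 2.75) = 0.5892651 in.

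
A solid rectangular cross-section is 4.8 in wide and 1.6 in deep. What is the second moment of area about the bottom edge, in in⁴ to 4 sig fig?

I_base ≈ 6.554 in⁴

The section: 4.8 × 1.6, A = 7.68 in², y = 0.8 in, Ī = 1.6384 in⁴.
Transfer it to the base of the section using Ī + A·d² with d = y − 0:
  the section: d = 0.8 in → contributes +6.5536 in⁴
Total I = 6.5536 in⁴.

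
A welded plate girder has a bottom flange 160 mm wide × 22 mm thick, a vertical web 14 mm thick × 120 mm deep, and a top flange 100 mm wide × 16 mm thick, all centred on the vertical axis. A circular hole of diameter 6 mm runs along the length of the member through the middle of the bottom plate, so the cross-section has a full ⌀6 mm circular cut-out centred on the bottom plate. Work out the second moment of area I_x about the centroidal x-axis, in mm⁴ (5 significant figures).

Treat the section as a set of non-overlapping primitives; coordinates are from the bounding-box lower-left.
Bottom plate: 160 × 22, A = 3 520 mm², y = 11 mm, Ī = 141973.3 mm⁴.
Web plate: 14 × 120, A = 1 680 mm², y = 82 mm, Ī = 2 016 000 mm⁴.
Top plate: 100 × 16, A = 1 600 mm², y = 150 mm, Ī = 34133.33 mm⁴.
Hole (subtracted): ⌀6, A = 28.27433 mm², y = 11 mm, Ī = 63.61725 mm⁴.
Centroid: ȳ = ΣA·y / ΣA = 61.45686 mm.
Transfer each piece to the centroidal x-axis using Ī + A·d² with d = y − 61.45686:
  bottom plate: d = -50.45686 mm → contributes +9 103 522 mm⁴
  web plate: d = 20.54314 mm → contributes +2 724 995 mm⁴
  top plate: d = 88.54314 mm → contributes +12 577 954 mm⁴
  hole: d = -50.45686 mm → contributes −72047.09 mm⁴
Total I = 24 334 424 mm⁴.

I_x ≈ 2.4334 × 10⁷ mm⁴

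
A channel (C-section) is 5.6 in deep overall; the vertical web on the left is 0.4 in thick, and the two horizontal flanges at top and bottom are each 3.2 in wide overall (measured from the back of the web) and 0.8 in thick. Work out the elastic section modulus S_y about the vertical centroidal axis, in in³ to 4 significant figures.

S_y ≈ 3.507 in³

Break the section into simple shapes (no overlaps), measuring from the bottom-left corner of the bounding box.
Web: 0.4 × 5.6, A = 2.24 in², x = 0.2 in, Ī = 0.0298667 in⁴.
Top flange (beyond web): 2.8 × 0.8, A = 2.24 in², x = 1.8 in, Ī = 1.46347 in⁴.
Bottom flange (beyond web): 2.8 × 0.8, A = 2.24 in², x = 1.8 in, Ī = 1.46347 in⁴.
Centroid: x̄ = ΣA·x / ΣA = 1.26667 in.
Transfer each piece to the vertical centroidal axis using Ī + A·d² with d = x − 1.26667:
  web: d = -1.06667 in → contributes +2.57849 in⁴
  top flange (beyond web): d = 0.533333 in → contributes +2.10062 in⁴
  bottom flange (beyond web): d = 0.533333 in → contributes +2.10062 in⁴
Total I = 6.77973 in⁴.
Extreme fibre distance c = 1.93333 in; S = I/c = 3.50676 in³.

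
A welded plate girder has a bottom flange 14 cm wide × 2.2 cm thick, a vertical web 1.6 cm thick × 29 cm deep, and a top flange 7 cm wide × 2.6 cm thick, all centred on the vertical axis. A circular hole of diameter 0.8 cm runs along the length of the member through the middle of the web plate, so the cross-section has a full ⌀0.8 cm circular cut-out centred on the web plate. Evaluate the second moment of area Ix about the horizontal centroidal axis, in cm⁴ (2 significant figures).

Ix ≈ 1.5 × 10⁴ cm⁴

Break the section into simple shapes (no overlaps), measuring from the bottom-left corner of the bounding box.
Bottom plate: 14 × 2.2, A = 30.8 cm², y = 1.1 cm, Ī = 12.42 cm⁴.
Web plate: 1.6 × 29, A = 46.4 cm², y = 16.7 cm, Ī = 3 252 cm⁴.
Top plate: 7 × 2.6, A = 18.2 cm², y = 32.5 cm, Ī = 10.25 cm⁴.
Hole (subtracted): ⌀0.8, A = 0.5027 cm², y = 16.7 cm, Ī = 0.02011 cm⁴.
Centroid: ȳ = ΣA·y / ΣA = 14.67 cm.
Transfer each piece to the horizontal centroidal axis using Ī + A·d² with d = y − 14.67:
  bottom plate: d = -13.57 cm → contributes +5 682 cm⁴
  web plate: d = 2.033 cm → contributes +3 444 cm⁴
  top plate: d = 17.83 cm → contributes +5 798 cm⁴
  hole: d = 2.033 cm → contributes −2.097 cm⁴
Total I = 14 921 cm⁴.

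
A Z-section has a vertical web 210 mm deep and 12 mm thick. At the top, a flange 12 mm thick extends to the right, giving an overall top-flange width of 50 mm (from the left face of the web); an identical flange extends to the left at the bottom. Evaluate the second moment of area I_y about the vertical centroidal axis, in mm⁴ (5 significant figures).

Decompose the section into non-overlapping parts with the origin at the bottom-left of its bounding rectangle.
Web: 12 × 210, A = 2 520 mm², x = 44 mm, Ī = 30 240 mm⁴.
Top flange (beyond web): 38 × 12, A = 456 mm², x = 69 mm, Ī = 54 872 mm⁴.
Bottom flange (beyond web): 38 × 12, A = 456 mm², x = 19 mm, Ī = 54 872 mm⁴.
Centroid: x̄ = ΣA·x / ΣA = 44 mm.
Transfer each piece to the vertical centroidal axis using Ī + A·d² with d = x − 44:
  web: d = 0 mm → contributes +30 240 mm⁴
  top flange (beyond web): d = 25 mm → contributes +339 872 mm⁴
  bottom flange (beyond web): d = -25 mm → contributes +339 872 mm⁴
Total I = 709 984 mm⁴.

I_y ≈ 7.0998 × 10⁵ mm⁴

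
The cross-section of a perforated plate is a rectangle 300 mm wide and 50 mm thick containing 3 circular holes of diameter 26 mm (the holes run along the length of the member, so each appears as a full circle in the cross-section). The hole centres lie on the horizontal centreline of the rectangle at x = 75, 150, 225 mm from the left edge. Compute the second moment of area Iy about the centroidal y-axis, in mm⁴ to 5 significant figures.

Break the section into simple shapes (no overlaps), measuring from the bottom-left corner of the bounding box.
Plate: 300 × 50, A = 15 000 mm², x = 150 mm, Ī = 112 500 000 mm⁴.
Hole 1 (subtracted): ⌀26, A = 530.9292 mm², x = 75 mm, Ī = 22431.76 mm⁴.
Hole 2 (subtracted): ⌀26, A = 530.9292 mm², x = 150 mm, Ī = 22431.76 mm⁴.
Hole 3 (subtracted): ⌀26, A = 530.9292 mm², x = 225 mm, Ī = 22431.76 mm⁴.
By symmetry the centroid is at mid-width, x̄ = 150 mm.
Transfer each piece to the centroidal y-axis using Ī + A·d² with d = x − 150:
  plate: d = 0 mm → contributes +112 500 000 mm⁴
  hole 1: d = -75 mm → contributes −3 008 908 mm⁴
  hole 2: d = 0 mm → contributes −22431.76 mm⁴
  hole 3: d = 75 mm → contributes −3 008 908 mm⁴
Total I = 106 459 752 mm⁴.

Iy ≈ 1.0646 × 10⁸ mm⁴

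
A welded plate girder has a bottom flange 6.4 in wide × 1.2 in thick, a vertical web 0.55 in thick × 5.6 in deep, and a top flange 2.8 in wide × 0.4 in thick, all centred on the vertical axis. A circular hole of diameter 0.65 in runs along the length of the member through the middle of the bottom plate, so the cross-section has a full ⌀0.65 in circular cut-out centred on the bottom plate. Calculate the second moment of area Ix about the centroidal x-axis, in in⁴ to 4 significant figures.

Split into non-overlapping primitives; take the origin at the lower-left of the bounding box.
Bottom plate: 6.4 × 1.2, A = 7.68 in², y = 0.6 in, Ī = 0.9216 in⁴.
Web plate: 0.55 × 5.6, A = 3.08 in², y = 4 in, Ī = 8.04907 in⁴.
Top plate: 2.8 × 0.4, A = 1.12 in², y = 7 in, Ī = 0.0149333 in⁴.
Hole (subtracted): ⌀0.65, A = 0.331831 in², y = 0.6 in, Ī = 0.00876241 in⁴.
Centroid: ȳ = ΣA·y / ΣA = 2.12751 in.
Transfer each piece to the centroidal x-axis using Ī + A·d² with d = y − 2.12751:
  bottom plate: d = -1.52751 in → contributes +18.8414 in⁴
  web plate: d = 1.87249 in → contributes +18.8482 in⁴
  top plate: d = 4.87249 in → contributes +26.605 in⁴
  hole: d = -1.52751 in → contributes −0.783024 in⁴
Total I = 63.5115 in⁴.

Ix ≈ 63.51 in⁴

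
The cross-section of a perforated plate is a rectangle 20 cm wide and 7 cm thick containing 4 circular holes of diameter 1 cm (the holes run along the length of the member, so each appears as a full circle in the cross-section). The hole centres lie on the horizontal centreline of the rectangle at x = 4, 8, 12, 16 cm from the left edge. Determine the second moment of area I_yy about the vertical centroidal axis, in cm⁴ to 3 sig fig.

Break the section into simple shapes (no overlaps), measuring from the bottom-left corner of the bounding box.
Plate: 20 × 7, A = 140 cm², x = 10 cm, Ī = 4666.7 cm⁴.
Hole 1 (subtracted): ⌀1, A = 0.7854 cm², x = 4 cm, Ī = 0.049087 cm⁴.
Hole 2 (subtracted): ⌀1, A = 0.7854 cm², x = 8 cm, Ī = 0.049087 cm⁴.
Hole 3 (subtracted): ⌀1, A = 0.7854 cm², x = 12 cm, Ī = 0.049087 cm⁴.
Hole 4 (subtracted): ⌀1, A = 0.7854 cm², x = 16 cm, Ī = 0.049087 cm⁴.
By symmetry the centroid is at mid-width, x̄ = 10 cm.
Transfer each piece to the vertical centroidal axis using Ī + A·d² with d = x − 10:
  plate: d = 0 cm → contributes +4666.7 cm⁴
  hole 1: d = -6 cm → contributes −28.323 cm⁴
  hole 2: d = -2 cm → contributes −3.1907 cm⁴
  hole 3: d = 2 cm → contributes −3.1907 cm⁴
  hole 4: d = 6 cm → contributes −28.323 cm⁴
Total I = 4603.6 cm⁴.

I_yy ≈ 4600 cm⁴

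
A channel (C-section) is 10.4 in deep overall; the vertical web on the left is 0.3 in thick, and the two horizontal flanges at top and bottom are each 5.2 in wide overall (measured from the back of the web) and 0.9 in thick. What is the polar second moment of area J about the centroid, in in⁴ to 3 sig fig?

J ≈ 261 in⁴

Break the section into simple shapes (no overlaps), measuring from the bottom-left corner of the bounding box.
Web: 0.3 × 10.4, A = 3.12 in², y = 5.2 in, Ī = 28.122 in⁴.
Top flange (beyond web): 4.9 × 0.9, A = 4.41 in², y = 9.95 in, Ī = 0.29768 in⁴.
Bottom flange (beyond web): 4.9 × 0.9, A = 4.41 in², y = 0.45 in, Ī = 0.29768 in⁴.
By symmetry the centroid is at mid-height, ȳ = 5.2 in.
Transfer each piece to the centroidal x-axis using Ī + A·d² with d = y − 5.2:
  web: d = 0 in → contributes +28.122 in⁴
  top flange (beyond web): d = 4.75 in → contributes +99.798 in⁴
  bottom flange (beyond web): d = -4.75 in → contributes +99.798 in⁴
Total I = 227.72 in⁴.
For the y-axis: x̄ = 2.0706 in.
Repeating about the centroidal y-axis gives I_y = 33.251 in⁴.
Polar second moment: J = I_x + I_y = 260.97 in⁴.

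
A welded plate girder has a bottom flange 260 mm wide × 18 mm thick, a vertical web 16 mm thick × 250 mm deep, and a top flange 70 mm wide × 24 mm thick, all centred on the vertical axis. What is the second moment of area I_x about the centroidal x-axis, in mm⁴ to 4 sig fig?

I_x ≈ 1.214 × 10⁸ mm⁴

Split into non-overlapping primitives; take the origin at the lower-left of the bounding box.
Bottom plate: 260 × 18, A = 4 680 mm², y = 9 mm, Ī = 126 360 mm⁴.
Web plate: 16 × 250, A = 4 000 mm², y = 143 mm, Ī = 20 833 333 mm⁴.
Top plate: 70 × 24, A = 1 680 mm², y = 280 mm, Ī = 80 640 mm⁴.
Centroid: ȳ = ΣA·y / ΣA = 104.683 mm.
Transfer each piece to the centroidal x-axis using Ī + A·d² with d = y − 104.683:
  bottom plate: d = -95.6834 mm → contributes +42 973 223 mm⁴
  web plate: d = 38.3166 mm → contributes +26 705 981 mm⁴
  top plate: d = 175.317 mm → contributes +51 716 971 mm⁴
Total I = 121 396 175 mm⁴.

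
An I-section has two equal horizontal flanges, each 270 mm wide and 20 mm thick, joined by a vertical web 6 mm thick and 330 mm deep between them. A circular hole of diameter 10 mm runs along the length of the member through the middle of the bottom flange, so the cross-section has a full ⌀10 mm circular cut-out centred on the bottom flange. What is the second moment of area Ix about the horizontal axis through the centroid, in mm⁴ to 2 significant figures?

Split into non-overlapping primitives; take the origin at the lower-left of the bounding box.
Bottom flange: 270 × 20, A = 5 400 mm², y = 10 mm, Ī = 180 000 mm⁴.
Web: 6 × 330, A = 1 980 mm², y = 185 mm, Ī = 17 968 500 mm⁴.
Top flange: 270 × 20, A = 5 400 mm², y = 360 mm, Ī = 180 000 mm⁴.
Hole (subtracted): ⌀10, A = 78.54 mm², y = 10 mm, Ī = 490.9 mm⁴.
Centroid: ȳ = ΣA·y / ΣA = 186.1 mm.
Transfer each piece to the horizontal axis through the centroid using Ī + A·d² with d = y − 186.1:
  bottom flange: d = -176.1 mm → contributes +167 606 525 mm⁴
  web: d = -1.082 mm → contributes +17 970 819 mm⁴
  top flange: d = 173.9 mm → contributes +163 516 122 mm⁴
  hole: d = -176.1 mm → contributes −2 435 611 mm⁴
Total I = 346 657 854 mm⁴.

Ix ≈ 3.5 × 10⁸ mm⁴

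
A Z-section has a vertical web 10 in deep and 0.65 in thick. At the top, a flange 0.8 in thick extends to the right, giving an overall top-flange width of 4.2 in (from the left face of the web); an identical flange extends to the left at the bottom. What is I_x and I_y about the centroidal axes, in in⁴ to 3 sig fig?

I_x ≈ 175 in⁴, I_y ≈ 31.2 in⁴

Treat the section as a set of non-overlapping primitives; coordinates are from the bounding-box lower-left.
Web: 0.65 × 10, A = 6.5 in², y = 5 in, Ī = 54.167 in⁴.
Top flange (beyond web): 3.55 × 0.8, A = 2.84 in², y = 9.6 in, Ī = 0.15147 in⁴.
Bottom flange (beyond web): 3.55 × 0.8, A = 2.84 in², y = 0.4 in, Ī = 0.15147 in⁴.
Centroid: ȳ = ΣA·y / ΣA = 5 in.
Transfer each piece to the centroidal x-axis using Ī + A·d² with d = y − 5:
  web: d = 0 in → contributes +54.167 in⁴
  top flange (beyond web): d = 4.6 in → contributes +60.246 in⁴
  bottom flange (beyond web): d = -4.6 in → contributes +60.246 in⁴
Total I = 174.66 in⁴.
For the y-axis: x̄ = 3.875 in.
Repeating about the centroidal y-axis gives I_y = 31.243 in⁴.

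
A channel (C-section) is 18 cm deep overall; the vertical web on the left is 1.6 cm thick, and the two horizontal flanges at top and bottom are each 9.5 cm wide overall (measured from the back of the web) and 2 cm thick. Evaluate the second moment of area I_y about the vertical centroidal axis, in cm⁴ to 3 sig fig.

I_y ≈ 510 cm⁴

Break the section into simple shapes (no overlaps), measuring from the bottom-left corner of the bounding box.
Web: 1.6 × 18, A = 28.8 cm², x = 0.8 cm, Ī = 6.144 cm⁴.
Top flange (beyond web): 7.9 × 2, A = 15.8 cm², x = 5.55 cm, Ī = 82.173 cm⁴.
Bottom flange (beyond web): 7.9 × 2, A = 15.8 cm², x = 5.55 cm, Ī = 82.173 cm⁴.
Centroid: x̄ = ΣA·x / ΣA = 3.2851 cm.
Transfer each piece to the vertical centroidal axis using Ī + A·d² with d = x − 3.2851:
  web: d = -2.4851 cm → contributes +184 cm⁴
  top flange (beyond web): d = 2.2649 cm → contributes +163.22 cm⁴
  bottom flange (beyond web): d = 2.2649 cm → contributes +163.22 cm⁴
Total I = 510.45 cm⁴.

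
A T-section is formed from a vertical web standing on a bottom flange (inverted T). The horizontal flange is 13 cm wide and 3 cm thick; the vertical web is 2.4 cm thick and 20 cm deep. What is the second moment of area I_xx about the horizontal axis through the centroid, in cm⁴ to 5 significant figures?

Decompose the section into non-overlapping parts with the origin at the bottom-left of its bounding rectangle.
Flange: 13 × 3, A = 39 cm², y = 1.5 cm, Ī = 29.25 cm⁴.
Web: 2.4 × 20, A = 48 cm², y = 13 cm, Ī = 1 600 cm⁴.
Centroid: ȳ = ΣA·y / ΣA = 7.844828 cm.
Transfer each piece to the horizontal axis through the centroid using Ī + A·d² with d = y − 7.844828:
  flange: d = -6.344828 cm → contributes +1599.267 cm⁴
  web: d = 5.155172 cm → contributes +2875.639 cm⁴
Total I = 4474.905 cm⁴.

I_xx ≈ 4474.9 cm⁴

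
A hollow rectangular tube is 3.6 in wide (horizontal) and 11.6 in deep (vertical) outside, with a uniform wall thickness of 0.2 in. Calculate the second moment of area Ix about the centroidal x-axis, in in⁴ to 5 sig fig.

Ix ≈ 93.621 in⁴

Treat the section as a set of non-overlapping primitives; coordinates are from the bounding-box lower-left.
Outer rectangle: 3.6 × 11.6, A = 41.76 in², y = 5.8 in, Ī = 468.2688 in⁴.
Inner void (subtracted): 3.2 × 11.2, A = 35.84 in², y = 5.8 in, Ī = 374.6475 in⁴.
By symmetry the centroid is at mid-height, ȳ = 5.8 in.
All pieces are centred on the centroidal x-axis, so I = ΣĪ (holes subtracted) = 93.62133 in⁴.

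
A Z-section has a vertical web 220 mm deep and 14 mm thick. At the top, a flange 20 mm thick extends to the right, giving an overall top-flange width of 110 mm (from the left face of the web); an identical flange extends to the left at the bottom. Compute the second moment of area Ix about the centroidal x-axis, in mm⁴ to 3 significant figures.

Treat the section as a set of non-overlapping primitives; coordinates are from the bounding-box lower-left.
Web: 14 × 220, A = 3 080 mm², y = 110 mm, Ī = 12 422 667 mm⁴.
Top flange (beyond web): 96 × 20, A = 1 920 mm², y = 210 mm, Ī = 64 000 mm⁴.
Bottom flange (beyond web): 96 × 20, A = 1 920 mm², y = 10 mm, Ī = 64 000 mm⁴.
Centroid: ȳ = ΣA·y / ΣA = 110 mm.
Transfer each piece to the centroidal x-axis using Ī + A·d² with d = y − 110:
  web: d = 0 mm → contributes +12 422 667 mm⁴
  top flange (beyond web): d = 100 mm → contributes +19 264 000 mm⁴
  bottom flange (beyond web): d = -100 mm → contributes +19 264 000 mm⁴
Total I = 50 950 667 mm⁴.

Ix ≈ 5.10 × 10⁷ mm⁴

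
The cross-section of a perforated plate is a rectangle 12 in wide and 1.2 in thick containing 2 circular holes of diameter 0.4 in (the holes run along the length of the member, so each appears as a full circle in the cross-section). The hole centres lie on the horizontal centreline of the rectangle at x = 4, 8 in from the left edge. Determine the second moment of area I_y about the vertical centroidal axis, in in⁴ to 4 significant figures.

I_y ≈ 171.8 in⁴

Treat the section as a set of non-overlapping primitives; coordinates are from the bounding-box lower-left.
Plate: 12 × 1.2, A = 14.4 in², x = 6 in, Ī = 172.8 in⁴.
Hole 1 (subtracted): ⌀0.4, A = 0.125664 in², x = 4 in, Ī = 0.00125664 in⁴.
Hole 2 (subtracted): ⌀0.4, A = 0.125664 in², x = 8 in, Ī = 0.00125664 in⁴.
By symmetry the centroid is at mid-width, x̄ = 6 in.
Transfer each piece to the vertical centroidal axis using Ī + A·d² with d = x − 6:
  plate: d = 0 in → contributes +172.8 in⁴
  hole 1: d = -2 in → contributes −0.503911 in⁴
  hole 2: d = 2 in → contributes −0.503911 in⁴
Total I = 171.792 in⁴.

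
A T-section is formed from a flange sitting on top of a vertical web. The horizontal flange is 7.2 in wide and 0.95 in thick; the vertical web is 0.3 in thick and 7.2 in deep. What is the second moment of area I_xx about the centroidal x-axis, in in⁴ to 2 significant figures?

I_xx ≈ 37 in⁴

Treat the section as a set of non-overlapping primitives; coordinates are from the bounding-box lower-left.
Flange: 7.2 × 0.95, A = 6.84 in², y = 7.675 in, Ī = 0.5144 in⁴.
Web: 0.3 × 7.2, A = 2.16 in², y = 3.6 in, Ī = 9.331 in⁴.
Centroid: ȳ = ΣA·y / ΣA = 6.697 in.
Transfer each piece to the centroidal x-axis using Ī + A·d² with d = y − 6.697:
  flange: d = 0.978 in → contributes +7.057 in⁴
  web: d = -3.097 in → contributes +30.05 in⁴
Total I = 37.11 in⁴.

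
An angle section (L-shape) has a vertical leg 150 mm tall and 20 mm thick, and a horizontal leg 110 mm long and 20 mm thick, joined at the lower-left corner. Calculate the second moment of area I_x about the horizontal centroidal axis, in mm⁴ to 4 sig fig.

Break the section into simple shapes (no overlaps), measuring from the bottom-left corner of the bounding box.
Vertical leg: 20 × 150, A = 3 000 mm², y = 75 mm, Ī = 5 625 000 mm⁴.
Horizontal leg (remainder): 90 × 20, A = 1 800 mm², y = 10 mm, Ī = 60 000 mm⁴.
Centroid: ȳ = ΣA·y / ΣA = 50.625 mm.
Transfer each piece to the horizontal centroidal axis using Ī + A·d² with d = y − 50.625:
  vertical leg: d = 24.375 mm → contributes +7 407 422 mm⁴
  horizontal leg (remainder): d = -40.625 mm → contributes +3 030 703 mm⁴
Total I = 10 438 125 mm⁴.

I_x ≈ 1.044 × 10⁷ mm⁴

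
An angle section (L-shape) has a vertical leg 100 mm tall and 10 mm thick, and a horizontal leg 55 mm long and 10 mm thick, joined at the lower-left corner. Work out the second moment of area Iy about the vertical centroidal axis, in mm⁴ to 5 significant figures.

Split into non-overlapping primitives; take the origin at the lower-left of the bounding box.
Vertical leg: 10 × 100, A = 1 000 mm², x = 5 mm, Ī = 8333.333 mm⁴.
Horizontal leg (remainder): 45 × 10, A = 450 mm², x = 32.5 mm, Ī = 75937.5 mm⁴.
Centroid: x̄ = ΣA·x / ΣA = 13.53448 mm.
Transfer each piece to the vertical centroidal axis using Ī + A·d² with d = x − 13.53448:
  vertical leg: d = -8.534483 mm → contributes +81170.73 mm⁴
  horizontal leg (remainder): d = 18.96552 mm → contributes +237798.4 mm⁴
Total I = 318969.1 mm⁴.

Iy ≈ 3.1897 × 10⁵ mm⁴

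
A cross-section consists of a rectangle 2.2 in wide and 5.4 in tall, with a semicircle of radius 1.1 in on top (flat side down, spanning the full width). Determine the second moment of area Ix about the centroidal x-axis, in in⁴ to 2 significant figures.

Ix ≈ 45 in⁴

Split into non-overlapping primitives; take the origin at the lower-left of the bounding box.
Rectangular body: 2.2 × 5.4, A = 11.88 in², y = 2.7 in, Ī = 28.87 in⁴.
Semicircular cap: semicircle r = 1.1, A = 1.901 in², y = 5.867 in, Ī = 0.1607 in⁴.
Centroid: ȳ = ΣA·y / ΣA = 3.137 in.
Transfer each piece to the centroidal x-axis using Ī + A·d² with d = y − 3.137:
  rectangular body: d = -0.4368 in → contributes +31.13 in⁴
  semicircular cap: d = 2.73 in → contributes +14.33 in⁴
Total I = 45.46 in⁴.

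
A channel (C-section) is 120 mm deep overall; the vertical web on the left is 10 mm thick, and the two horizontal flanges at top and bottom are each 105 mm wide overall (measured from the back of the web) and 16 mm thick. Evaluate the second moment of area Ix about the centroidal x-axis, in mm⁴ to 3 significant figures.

Ix ≈ 9.73 × 10⁶ mm⁴

Split into non-overlapping primitives; take the origin at the lower-left of the bounding box.
Web: 10 × 120, A = 1 200 mm², y = 60 mm, Ī = 1 440 000 mm⁴.
Top flange (beyond web): 95 × 16, A = 1 520 mm², y = 112 mm, Ī = 32 427 mm⁴.
Bottom flange (beyond web): 95 × 16, A = 1 520 mm², y = 8 mm, Ī = 32 427 mm⁴.
By symmetry the centroid is at mid-height, ȳ = 60 mm.
Transfer each piece to the centroidal x-axis using Ī + A·d² with d = y − 60:
  web: d = 0 mm → contributes +1 440 000 mm⁴
  top flange (beyond web): d = 52 mm → contributes +4 142 507 mm⁴
  bottom flange (beyond web): d = -52 mm → contributes +4 142 507 mm⁴
Total I = 9 725 013 mm⁴.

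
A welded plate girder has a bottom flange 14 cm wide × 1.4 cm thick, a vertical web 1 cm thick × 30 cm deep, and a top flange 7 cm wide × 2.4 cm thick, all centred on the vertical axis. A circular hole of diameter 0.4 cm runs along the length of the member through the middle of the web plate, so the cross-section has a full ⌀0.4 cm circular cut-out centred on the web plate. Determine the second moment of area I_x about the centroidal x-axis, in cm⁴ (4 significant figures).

Treat the section as a set of non-overlapping primitives; coordinates are from the bounding-box lower-left.
Bottom plate: 14 × 1.4, A = 19.6 cm², y = 0.7 cm, Ī = 3.20133 cm⁴.
Web plate: 1 × 30, A = 30 cm², y = 16.4 cm, Ī = 2 250 cm⁴.
Top plate: 7 × 2.4, A = 16.8 cm², y = 32.6 cm, Ī = 8.064 cm⁴.
Hole (subtracted): ⌀0.4, A = 0.125664 cm², y = 16.4 cm, Ī = 0.00125664 cm⁴.
Centroid: ȳ = ΣA·y / ΣA = 15.8634 cm.
Transfer each piece to the centroidal x-axis using Ī + A·d² with d = y − 15.8634:
  bottom plate: d = -15.1634 cm → contributes +4509.83 cm⁴
  web plate: d = 0.536558 cm → contributes +2258.64 cm⁴
  top plate: d = 16.7366 cm → contributes +4713.95 cm⁴
  hole: d = 0.536558 cm → contributes −0.0374345 cm⁴
Total I = 11482.4 cm⁴.

I_x ≈ 1.148 × 10⁴ cm⁴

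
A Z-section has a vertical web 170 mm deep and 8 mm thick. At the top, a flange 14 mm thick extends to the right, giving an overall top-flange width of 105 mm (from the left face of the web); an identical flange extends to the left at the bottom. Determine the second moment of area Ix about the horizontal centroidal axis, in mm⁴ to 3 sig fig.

Decompose the section into non-overlapping parts with the origin at the bottom-left of its bounding rectangle.
Web: 8 × 170, A = 1 360 mm², y = 85 mm, Ī = 3 275 333 mm⁴.
Top flange (beyond web): 97 × 14, A = 1 358 mm², y = 163 mm, Ī = 22 181 mm⁴.
Bottom flange (beyond web): 97 × 14, A = 1 358 mm², y = 7 mm, Ī = 22 181 mm⁴.
Centroid: ȳ = ΣA·y / ΣA = 85 mm.
Transfer each piece to the horizontal centroidal axis using Ī + A·d² with d = y − 85:
  web: d = 0 mm → contributes +3 275 333 mm⁴
  top flange (beyond web): d = 78 mm → contributes +8 284 253 mm⁴
  bottom flange (beyond web): d = -78 mm → contributes +8 284 253 mm⁴
Total I = 19 843 839 mm⁴.

Ix ≈ 1.98 × 10⁷ mm⁴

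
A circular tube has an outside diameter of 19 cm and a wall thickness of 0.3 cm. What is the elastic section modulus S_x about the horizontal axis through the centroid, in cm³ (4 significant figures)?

S_x ≈ 81.11 cm³

Break the section into simple shapes (no overlaps), measuring from the bottom-left corner of the bounding box.
Outer circle: ⌀19, A = 283.529 cm², y = 9.5 cm, Ī = 6397.12 cm⁴.
Bore (subtracted): ⌀18.4, A = 265.904 cm², y = 9.5 cm, Ī = 5626.54 cm⁴.
By symmetry the centroid is at mid-height, ȳ = 9.5 cm.
All pieces are centred on the horizontal axis through the centroid, so I = ΣĪ (holes subtracted) = 770.58 cm⁴.
Extreme fibre distance c = 9.5 cm; S = I/c = 81.1137 cm³.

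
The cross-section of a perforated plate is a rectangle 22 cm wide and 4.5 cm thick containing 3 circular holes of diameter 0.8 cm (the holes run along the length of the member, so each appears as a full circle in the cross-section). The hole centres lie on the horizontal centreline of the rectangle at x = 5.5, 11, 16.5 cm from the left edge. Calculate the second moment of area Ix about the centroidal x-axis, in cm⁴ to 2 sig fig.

Split into non-overlapping primitives; take the origin at the lower-left of the bounding box.
Plate: 22 × 4.5, A = 99 cm², y = 2.25 cm, Ī = 167.1 cm⁴.
Hole 1 (subtracted): ⌀0.8, A = 0.5027 cm², y = 2.25 cm, Ī = 0.02011 cm⁴.
Hole 2 (subtracted): ⌀0.8, A = 0.5027 cm², y = 2.25 cm, Ī = 0.02011 cm⁴.
Hole 3 (subtracted): ⌀0.8, A = 0.5027 cm², y = 2.25 cm, Ī = 0.02011 cm⁴.
By symmetry the centroid is at mid-height, ȳ = 2.25 cm.
All pieces are centred on the centroidal x-axis, so I = ΣĪ (holes subtracted) = 167 cm⁴.

Ix ≈ 170 cm⁴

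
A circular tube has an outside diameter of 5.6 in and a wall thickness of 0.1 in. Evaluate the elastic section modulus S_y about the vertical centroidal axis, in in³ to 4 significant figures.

Break the section into simple shapes (no overlaps), measuring from the bottom-left corner of the bounding box.
Outer circle: ⌀5.6, A = 24.6301 in², x = 2.8 in, Ī = 48.275 in⁴.
Bore (subtracted): ⌀5.4, A = 22.9022 in², x = 2.8 in, Ī = 41.7393 in⁴.
By symmetry the centroid is at mid-width, x̄ = 2.8 in.
All pieces are centred on the vertical centroidal axis, so I = ΣĪ (holes subtracted) = 6.53569 in⁴.
Extreme fibre distance c = 2.8 in; S = I/c = 2.33418 in³.

S_y ≈ 2.334 in³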